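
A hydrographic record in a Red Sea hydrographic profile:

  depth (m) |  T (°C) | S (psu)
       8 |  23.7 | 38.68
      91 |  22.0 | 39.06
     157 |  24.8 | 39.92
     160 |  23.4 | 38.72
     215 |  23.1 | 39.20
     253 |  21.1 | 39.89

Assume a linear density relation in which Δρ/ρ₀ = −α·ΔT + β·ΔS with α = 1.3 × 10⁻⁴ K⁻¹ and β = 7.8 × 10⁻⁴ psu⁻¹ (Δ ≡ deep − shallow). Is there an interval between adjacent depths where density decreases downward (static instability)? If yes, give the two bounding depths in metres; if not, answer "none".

Evaluate Δρ/ρ₀ = −αΔT + βΔS across each adjacent pair:
  8–91 m: −αΔT+βΔS = −(1.3 × 10⁻⁴)(-1.7)+(7.8 × 10⁻⁴)(+0.38) = 5.2 × 10⁻⁴ → stable
  91–157 m: −αΔT+βΔS = −(1.3 × 10⁻⁴)(+2.8)+(7.8 × 10⁻⁴)(+0.86) = 3.1 × 10⁻⁴ → stable
  157–160 m: −αΔT+βΔS = −(1.3 × 10⁻⁴)(-1.4)+(7.8 × 10⁻⁴)(-1.20) = -7.5 × 10⁻⁴ → UNSTABLE
  160–215 m: −αΔT+βΔS = −(1.3 × 10⁻⁴)(-0.3)+(7.8 × 10⁻⁴)(+0.48) = 4.1 × 10⁻⁴ → stable
  215–253 m: −αΔT+βΔS = −(1.3 × 10⁻⁴)(-2.0)+(7.8 × 10⁻⁴)(+0.69) = 8.0 × 10⁻⁴ → stable
The 157–160 m interval has Δρ < 0: lighter water underlies denser water.

157–160 m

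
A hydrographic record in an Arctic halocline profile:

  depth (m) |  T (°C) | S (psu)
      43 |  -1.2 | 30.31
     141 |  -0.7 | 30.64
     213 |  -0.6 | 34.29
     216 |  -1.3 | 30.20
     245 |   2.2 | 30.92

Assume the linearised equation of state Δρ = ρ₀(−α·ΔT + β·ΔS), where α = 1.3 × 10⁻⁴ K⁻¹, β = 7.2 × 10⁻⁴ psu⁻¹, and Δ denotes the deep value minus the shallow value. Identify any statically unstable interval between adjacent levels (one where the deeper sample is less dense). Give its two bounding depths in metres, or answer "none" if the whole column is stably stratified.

213–216 m

Evaluate Δρ/ρ₀ = −αΔT + βΔS across each adjacent pair:
  43–141 m: −αΔT+βΔS = −(1.3 × 10⁻⁴)(+0.5)+(7.2 × 10⁻⁴)(+0.33) = 1.7 × 10⁻⁴ → stable
  141–213 m: −αΔT+βΔS = −(1.3 × 10⁻⁴)(+0.1)+(7.2 × 10⁻⁴)(+3.65) = 2.6 × 10⁻³ → stable
  213–216 m: −αΔT+βΔS = −(1.3 × 10⁻⁴)(-0.7)+(7.2 × 10⁻⁴)(-4.09) = -2.9 × 10⁻³ → UNSTABLE
  216–245 m: −αΔT+βΔS = −(1.3 × 10⁻⁴)(+3.5)+(7.2 × 10⁻⁴)(+0.72) = 6.3 × 10⁻⁵ → stable
The 213–216 m interval has Δρ < 0: lighter water underlies denser water.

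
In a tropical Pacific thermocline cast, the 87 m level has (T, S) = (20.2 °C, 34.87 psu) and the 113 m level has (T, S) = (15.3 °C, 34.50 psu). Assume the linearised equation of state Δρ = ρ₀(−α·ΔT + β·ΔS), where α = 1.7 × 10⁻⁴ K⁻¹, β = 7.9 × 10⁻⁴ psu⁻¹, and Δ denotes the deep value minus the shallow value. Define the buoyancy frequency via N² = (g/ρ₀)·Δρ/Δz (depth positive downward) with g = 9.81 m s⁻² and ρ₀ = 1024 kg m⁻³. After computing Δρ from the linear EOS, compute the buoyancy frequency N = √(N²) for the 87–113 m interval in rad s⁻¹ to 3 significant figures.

0.0143 rad s⁻¹

ΔT = -4.9 K, ΔS = -0.37 psu (deep − shallow).
Δρ/ρ₀ = −αΔT + βΔS = 8.33 × 10⁻⁴ − 2.923 × 10⁻⁴ = 5.407 × 10⁻⁴, so Δρ ≈ 0.5537 kg m⁻³.
N² = (g/ρ₀)·Δρ/Δz = g·(Δρ/ρ₀)/Δz = 9.81 × 5.407 × 10⁻⁴ / 26 = 2.0401 × 10⁻⁴ s⁻².
N = √(2.0401 × 10⁻⁴) = 0.014283 rad s⁻¹ ≈ 0.0143 rad s⁻¹.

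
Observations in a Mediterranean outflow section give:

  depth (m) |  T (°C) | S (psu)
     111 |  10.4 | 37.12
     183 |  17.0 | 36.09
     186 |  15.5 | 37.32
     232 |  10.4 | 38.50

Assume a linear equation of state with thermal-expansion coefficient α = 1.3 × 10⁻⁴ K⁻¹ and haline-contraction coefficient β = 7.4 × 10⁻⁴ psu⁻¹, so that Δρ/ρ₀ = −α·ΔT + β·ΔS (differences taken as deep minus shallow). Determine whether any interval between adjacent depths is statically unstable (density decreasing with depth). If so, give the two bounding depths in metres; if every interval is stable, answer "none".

Evaluate Δρ/ρ₀ = −αΔT + βΔS across each adjacent pair:
  111–183 m: −αΔT+βΔS = −(1.3 × 10⁻⁴)(+6.6)+(7.4 × 10⁻⁴)(-1.03) = -1.6 × 10⁻³ → UNSTABLE
  183–186 m: −αΔT+βΔS = −(1.3 × 10⁻⁴)(-1.5)+(7.4 × 10⁻⁴)(+1.23) = 1.1 × 10⁻³ → stable
  186–232 m: −αΔT+βΔS = −(1.3 × 10⁻⁴)(-5.1)+(7.4 × 10⁻⁴)(+1.18) = 1.5 × 10⁻³ → stable
The 111–183 m interval has Δρ < 0: lighter water underlies denser water.

111–183 m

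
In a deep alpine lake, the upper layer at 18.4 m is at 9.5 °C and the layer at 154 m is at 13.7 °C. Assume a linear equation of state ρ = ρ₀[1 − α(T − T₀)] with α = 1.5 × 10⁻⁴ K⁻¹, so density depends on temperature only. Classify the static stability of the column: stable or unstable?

unstable

ΔT = 13.7 − 9.5 = +4.2 K, so Δρ/ρ₀ = −αΔT = -6.30 × 10⁻⁴.
Δρ/ρ₀ < 0, so Δρ < 0: deeper water is lighter → statically unstable; the column would overturn.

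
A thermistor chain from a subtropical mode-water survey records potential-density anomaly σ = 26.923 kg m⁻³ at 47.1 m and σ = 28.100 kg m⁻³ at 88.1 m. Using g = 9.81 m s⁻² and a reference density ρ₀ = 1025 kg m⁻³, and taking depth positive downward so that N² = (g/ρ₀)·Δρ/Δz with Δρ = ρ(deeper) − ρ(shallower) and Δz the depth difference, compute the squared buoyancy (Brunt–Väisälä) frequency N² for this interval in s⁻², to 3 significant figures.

Δρ = 1028.100 − 1026.923 = 1.177 kg m⁻³ over Δz = 88.1 − 47.1 = 41 m.
N² = (9.81/1025) × (1.177/41) = 2.7475 × 10⁻⁴ s⁻² ≈ 2.75 × 10⁻⁴ s⁻².

2.75 × 10⁻⁴ s⁻²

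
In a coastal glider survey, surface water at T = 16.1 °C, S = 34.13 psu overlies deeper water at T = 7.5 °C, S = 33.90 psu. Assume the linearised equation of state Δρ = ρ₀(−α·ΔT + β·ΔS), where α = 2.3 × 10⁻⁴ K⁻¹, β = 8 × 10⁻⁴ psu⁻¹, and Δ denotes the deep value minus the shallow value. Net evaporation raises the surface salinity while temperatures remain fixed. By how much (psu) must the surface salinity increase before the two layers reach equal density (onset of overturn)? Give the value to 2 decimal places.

2.24 psu

Neutral buoyancy requires −α(T_deep − T_surf) + β(S_deep − S_surf′) = 0.
S_surf′ = S_deep − (α/β)·ΔT = 33.90 − (2.3 × 10⁻⁴/8 × 10⁻⁴)·(-8.6) = 36.3725 psu.
Increase required: 36.3725 − 34.13 = 2.2425 psu.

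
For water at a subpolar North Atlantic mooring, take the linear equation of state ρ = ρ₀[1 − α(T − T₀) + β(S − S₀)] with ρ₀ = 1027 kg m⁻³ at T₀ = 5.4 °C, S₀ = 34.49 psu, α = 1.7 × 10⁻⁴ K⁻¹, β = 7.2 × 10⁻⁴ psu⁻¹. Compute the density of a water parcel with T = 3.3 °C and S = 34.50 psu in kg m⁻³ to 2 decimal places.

1027.37 kg m⁻³

T − T₀ = -2.1 K, S − S₀ = +0.01 psu.
Bracket = 1 − α·(-2.1) + β·(+0.01) = 1 + (3.642 × 10⁻⁴) = 1.0003642.
ρ = 1027 × 1.0003642 = 1027.37 kg m⁻³.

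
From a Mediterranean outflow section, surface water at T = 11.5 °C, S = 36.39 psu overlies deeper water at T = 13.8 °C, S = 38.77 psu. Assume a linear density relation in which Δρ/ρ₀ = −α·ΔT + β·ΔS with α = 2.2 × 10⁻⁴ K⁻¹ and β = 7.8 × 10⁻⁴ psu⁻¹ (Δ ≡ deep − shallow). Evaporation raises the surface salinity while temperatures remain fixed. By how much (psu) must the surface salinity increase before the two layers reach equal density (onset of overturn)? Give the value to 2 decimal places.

1.73 psu

Neutral buoyancy requires −α(T_deep − T_surf) + β(S_deep − S_surf′) = 0.
S_surf′ = S_deep − (α/β)·ΔT = 38.77 − (2.2 × 10⁻⁴/7.8 × 10⁻⁴)·(+2.3) = 38.1213 psu.
Increase required: 38.1213 − 36.39 = 1.7313 psu.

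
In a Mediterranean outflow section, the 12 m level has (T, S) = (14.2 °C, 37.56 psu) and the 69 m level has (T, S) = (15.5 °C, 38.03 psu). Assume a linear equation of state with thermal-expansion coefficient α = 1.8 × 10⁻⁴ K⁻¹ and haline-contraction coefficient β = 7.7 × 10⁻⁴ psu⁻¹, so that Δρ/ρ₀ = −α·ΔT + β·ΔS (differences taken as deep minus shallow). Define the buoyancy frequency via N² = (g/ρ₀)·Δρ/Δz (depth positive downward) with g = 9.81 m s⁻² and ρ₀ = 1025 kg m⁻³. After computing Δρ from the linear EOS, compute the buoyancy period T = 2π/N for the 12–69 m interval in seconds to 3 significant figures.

1.34 × 10³ s

ΔT = +1.3 K, ΔS = +0.47 psu (deep − shallow).
Δρ/ρ₀ = −αΔT + βΔS = -2.34 × 10⁻⁴ + 3.619 × 10⁻⁴ = 1.279 × 10⁻⁴, so Δρ ≈ 0.1311 kg m⁻³.
N² = (g/ρ₀)·Δρ/Δz = g·(Δρ/ρ₀)/Δz = 9.81 × 1.279 × 10⁻⁴ / 57 = 2.2012 × 10⁻⁵ s⁻².
N = √(2.2012 × 10⁻⁵) = 4.6917 × 10⁻³ rad s⁻¹ → T = 2π/N = 1.3392 × 10³ s ≈ 1.34 × 10³ s.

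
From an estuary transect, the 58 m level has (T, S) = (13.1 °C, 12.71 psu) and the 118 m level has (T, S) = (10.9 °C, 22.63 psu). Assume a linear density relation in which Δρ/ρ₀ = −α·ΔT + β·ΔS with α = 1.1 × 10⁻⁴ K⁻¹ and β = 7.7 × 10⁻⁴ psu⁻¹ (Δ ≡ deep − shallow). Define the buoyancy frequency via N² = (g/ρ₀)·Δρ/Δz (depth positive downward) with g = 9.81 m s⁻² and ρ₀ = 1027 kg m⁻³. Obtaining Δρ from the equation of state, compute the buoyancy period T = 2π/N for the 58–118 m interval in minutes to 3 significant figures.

ΔT = -2.2 K, ΔS = +9.92 psu (deep − shallow).
Δρ/ρ₀ = −αΔT + βΔS = 2.42 × 10⁻⁴ + 7.6384 × 10⁻³ = 7.8804 × 10⁻³, so Δρ ≈ 8.093 kg m⁻³.
N² = (g/ρ₀)·Δρ/Δz = g·(Δρ/ρ₀)/Δz = 9.81 × 7.8804 × 10⁻³ / 60 = 1.2884 × 10⁻³ s⁻².
N = √(1.2884 × 10⁻³) = 0.035894 rad s⁻¹ → T = 2π/N = 175.05 s = 2.9175 min ≈ 2.92 min.

2.92 min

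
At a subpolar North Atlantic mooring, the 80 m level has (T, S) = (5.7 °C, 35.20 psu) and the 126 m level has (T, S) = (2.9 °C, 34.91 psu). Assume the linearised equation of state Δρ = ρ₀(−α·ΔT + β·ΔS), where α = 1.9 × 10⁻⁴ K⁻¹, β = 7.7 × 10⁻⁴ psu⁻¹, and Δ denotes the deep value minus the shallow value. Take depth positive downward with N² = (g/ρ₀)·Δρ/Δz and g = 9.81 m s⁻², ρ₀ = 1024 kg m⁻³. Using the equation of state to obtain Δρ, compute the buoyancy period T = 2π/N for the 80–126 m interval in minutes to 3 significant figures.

12.9 min

ΔT = -2.8 K, ΔS = -0.29 psu (deep − shallow).
Δρ/ρ₀ = −αΔT + βΔS = 5.32 × 10⁻⁴ − 2.233 × 10⁻⁴ = 3.087 × 10⁻⁴, so Δρ ≈ 0.3161 kg m⁻³.
N² = (g/ρ₀)·Δρ/Δz = g·(Δρ/ρ₀)/Δz = 9.81 × 3.087 × 10⁻⁴ / 46 = 6.5834 × 10⁻⁵ s⁻².
N = √(6.5834 × 10⁻⁵) = 8.1138 × 10⁻³ rad s⁻¹ → T = 2π/N = 774.38 s = 12.906 min ≈ 12.9 min.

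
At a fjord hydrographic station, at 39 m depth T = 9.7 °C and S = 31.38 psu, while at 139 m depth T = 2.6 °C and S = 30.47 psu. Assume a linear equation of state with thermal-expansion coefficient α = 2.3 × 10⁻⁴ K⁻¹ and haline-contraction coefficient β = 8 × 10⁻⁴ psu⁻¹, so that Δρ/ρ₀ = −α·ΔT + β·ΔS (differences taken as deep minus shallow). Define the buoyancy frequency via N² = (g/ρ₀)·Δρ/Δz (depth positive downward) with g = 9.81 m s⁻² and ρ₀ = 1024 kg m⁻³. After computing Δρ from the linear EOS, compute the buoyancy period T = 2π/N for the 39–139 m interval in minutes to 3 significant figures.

11.1 min

ΔT = -7.1 K, ΔS = -0.91 psu (deep − shallow).
Δρ/ρ₀ = −αΔT + βΔS = 1.633 × 10⁻³ − 7.28 × 10⁻⁴ = 9.05 × 10⁻⁴, so Δρ ≈ 0.9267 kg m⁻³.
N² = (g/ρ₀)·Δρ/Δz = g·(Δρ/ρ₀)/Δz = 9.81 × 9.05 × 10⁻⁴ / 100 = 8.8780 × 10⁻⁵ s⁻².
N = √(8.8780 × 10⁻⁵) = 9.4223 × 10⁻³ rad s⁻¹ → T = 2π/N = 666.84 s = 11.114 min ≈ 11.1 min.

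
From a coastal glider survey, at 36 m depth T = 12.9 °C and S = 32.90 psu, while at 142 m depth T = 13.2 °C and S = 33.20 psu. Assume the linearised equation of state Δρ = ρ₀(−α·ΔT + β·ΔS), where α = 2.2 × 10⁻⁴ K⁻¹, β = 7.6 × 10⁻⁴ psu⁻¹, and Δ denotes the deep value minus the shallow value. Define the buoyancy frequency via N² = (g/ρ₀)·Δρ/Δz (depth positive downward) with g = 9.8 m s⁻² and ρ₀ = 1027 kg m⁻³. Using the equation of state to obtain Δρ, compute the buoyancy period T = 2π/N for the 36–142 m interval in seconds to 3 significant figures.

1.62 × 10³ s

ΔT = +0.3 K, ΔS = +0.30 psu (deep − shallow).
Δρ/ρ₀ = −αΔT + βΔS = -6.60 × 10⁻⁵ + 2.28 × 10⁻⁴ = 1.62 × 10⁻⁴, so Δρ ≈ 0.1664 kg m⁻³.
N² = (g/ρ₀)·Δρ/Δz = g·(Δρ/ρ₀)/Δz = 9.8 × 1.62 × 10⁻⁴ / 106 = 1.4977 × 10⁻⁵ s⁻².
N = √(1.4977 × 10⁻⁵) = 3.8700 × 10⁻³ rad s⁻¹ → T = 2π/N = 1.6236 × 10³ s ≈ 1.62 × 10³ s.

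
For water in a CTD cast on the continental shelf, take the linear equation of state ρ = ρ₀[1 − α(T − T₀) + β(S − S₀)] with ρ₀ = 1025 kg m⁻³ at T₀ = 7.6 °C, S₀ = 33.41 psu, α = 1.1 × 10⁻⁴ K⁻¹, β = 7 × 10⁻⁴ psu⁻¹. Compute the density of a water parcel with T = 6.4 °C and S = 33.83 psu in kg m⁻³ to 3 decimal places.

T − T₀ = -1.2 K, S − S₀ = +0.42 psu.
Bracket = 1 − α·(-1.2) + β·(+0.42) = 1 + (4.26 × 10⁻⁴) = 1.0004260.
ρ = 1025 × 1.0004260 = 1025.437 kg m⁻³.

1025.437 kg m⁻³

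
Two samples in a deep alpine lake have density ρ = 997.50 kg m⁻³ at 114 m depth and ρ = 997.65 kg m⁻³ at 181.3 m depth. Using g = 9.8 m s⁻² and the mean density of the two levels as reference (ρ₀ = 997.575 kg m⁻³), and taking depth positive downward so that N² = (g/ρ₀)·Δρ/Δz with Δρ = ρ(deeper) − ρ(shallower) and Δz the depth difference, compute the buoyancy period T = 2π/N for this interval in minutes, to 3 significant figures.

22.4 min

Δρ = 997.65 − 997.50 = 0.15 kg m⁻³ over Δz = 181.3 − 114 = 67.3 m.
N² = (9.8/997.575) × (0.15/67.3) = 2.1896 × 10⁻⁵ s⁻².
N = √(2.1896 × 10⁻⁵) = 4.6793 × 10⁻³ rad s⁻¹, so T = 2π/N = 1.3428 × 10³ s = 22.380 min ≈ 22.4 min.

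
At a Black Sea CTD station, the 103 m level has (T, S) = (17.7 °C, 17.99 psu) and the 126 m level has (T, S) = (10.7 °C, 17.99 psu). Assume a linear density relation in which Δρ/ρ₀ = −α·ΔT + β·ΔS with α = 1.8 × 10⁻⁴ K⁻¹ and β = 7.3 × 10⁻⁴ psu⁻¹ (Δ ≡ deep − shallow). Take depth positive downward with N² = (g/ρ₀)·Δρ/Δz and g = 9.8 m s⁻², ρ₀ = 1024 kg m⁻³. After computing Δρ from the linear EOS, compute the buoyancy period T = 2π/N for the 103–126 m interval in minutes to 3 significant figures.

ΔT = -7.0 K, ΔS = +0.00 psu (deep − shallow).
Δρ/ρ₀ = −αΔT + βΔS = 1.26 × 10⁻³ + 0 = 1.26 × 10⁻³, so Δρ ≈ 1.290 kg m⁻³.
N² = (g/ρ₀)·Δρ/Δz = g·(Δρ/ρ₀)/Δz = 9.8 × 1.26 × 10⁻³ / 23 = 5.3687 × 10⁻⁴ s⁻².
N = √(5.3687 × 10⁻⁴) = 0.023170 rad s⁻¹ → T = 2π/N = 271.18 s = 4.5197 min ≈ 4.52 min.

4.52 min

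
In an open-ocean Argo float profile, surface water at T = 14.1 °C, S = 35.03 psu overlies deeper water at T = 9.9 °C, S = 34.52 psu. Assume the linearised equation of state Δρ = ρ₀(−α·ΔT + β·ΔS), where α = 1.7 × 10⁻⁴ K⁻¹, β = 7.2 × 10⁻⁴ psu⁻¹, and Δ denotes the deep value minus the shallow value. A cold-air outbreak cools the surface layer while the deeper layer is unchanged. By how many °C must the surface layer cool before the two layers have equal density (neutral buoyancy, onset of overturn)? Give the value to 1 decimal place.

2.0 °C

Neutral buoyancy requires Δρ = 0, i.e. −α(T_deep − T_surf′) + β(S_deep − S_surf) = 0.
T_surf′ = T_deep − (β/α)·ΔS = 9.9 − (7.2 × 10⁻⁴/1.7 × 10⁻⁴)·(-0.51) = 12.060 °C.
Cooling required: 14.1 − (12.060) = 2.040 °C.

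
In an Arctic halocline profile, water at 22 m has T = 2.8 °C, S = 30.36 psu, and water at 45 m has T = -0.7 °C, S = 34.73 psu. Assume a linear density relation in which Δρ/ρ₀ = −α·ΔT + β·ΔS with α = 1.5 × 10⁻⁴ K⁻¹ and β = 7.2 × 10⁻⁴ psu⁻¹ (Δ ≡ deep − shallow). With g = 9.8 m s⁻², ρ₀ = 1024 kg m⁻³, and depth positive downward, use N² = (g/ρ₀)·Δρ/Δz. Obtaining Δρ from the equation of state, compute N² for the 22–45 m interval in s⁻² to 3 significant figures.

ΔT = -3.5 K, ΔS = +4.37 psu (deep − shallow).
Δρ/ρ₀ = −αΔT + βΔS = 5.25 × 10⁻⁴ + 3.1464 × 10⁻³ = 3.6714 × 10⁻³, so Δρ ≈ 3.760 kg m⁻³.
N² = (g/ρ₀)·Δρ/Δz = g·(Δρ/ρ₀)/Δz = 9.8 × 3.6714 × 10⁻³ / 23 = 1.5643 × 10⁻³ s⁻² ≈ 1.56 × 10⁻³ s⁻².

1.56 × 10⁻³ s⁻²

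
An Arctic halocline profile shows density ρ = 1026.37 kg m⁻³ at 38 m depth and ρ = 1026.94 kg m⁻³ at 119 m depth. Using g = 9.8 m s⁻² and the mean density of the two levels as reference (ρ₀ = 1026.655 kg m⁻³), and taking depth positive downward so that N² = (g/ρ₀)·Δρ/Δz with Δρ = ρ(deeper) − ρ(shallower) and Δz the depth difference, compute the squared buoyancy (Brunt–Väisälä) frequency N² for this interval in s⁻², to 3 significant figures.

6.72 × 10⁻⁵ s⁻²

Δρ = 1026.94 − 1026.37 = 0.57 kg m⁻³ over Δz = 119 − 38 = 81 m.
N² = (9.8/1026.655) × (0.57/81) = 6.7172 × 10⁻⁵ s⁻² ≈ 6.72 × 10⁻⁵ s⁻².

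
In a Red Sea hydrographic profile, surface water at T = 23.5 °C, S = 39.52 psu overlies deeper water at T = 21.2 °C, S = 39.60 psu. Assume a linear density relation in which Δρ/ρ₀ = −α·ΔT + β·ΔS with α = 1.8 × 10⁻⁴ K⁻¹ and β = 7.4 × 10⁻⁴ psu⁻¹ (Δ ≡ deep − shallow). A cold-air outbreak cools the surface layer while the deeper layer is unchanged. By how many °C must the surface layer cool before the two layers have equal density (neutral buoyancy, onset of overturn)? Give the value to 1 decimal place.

Neutral buoyancy requires Δρ = 0, i.e. −α(T_deep − T_surf′) + β(S_deep − S_surf) = 0.
T_surf′ = T_deep − (β/α)·ΔS = 21.2 − (7.4 × 10⁻⁴/1.8 × 10⁻⁴)·(+0.08) = 20.871 °C.
Cooling required: 23.5 − (20.871) = 2.629 °C.

2.6 °C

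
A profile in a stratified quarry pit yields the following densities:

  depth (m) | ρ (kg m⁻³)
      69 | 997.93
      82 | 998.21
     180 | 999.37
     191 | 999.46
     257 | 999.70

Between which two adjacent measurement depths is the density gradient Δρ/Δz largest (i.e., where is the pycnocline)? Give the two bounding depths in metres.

Compute the density gradient over each adjacent pair:
  69–82 m: Δρ/Δz = 0.28/13 = 0.022 kg m⁻⁴
  82–180 m: Δρ/Δz = 1.16/98 = 0.012 kg m⁻⁴
  180–191 m: Δρ/Δz = 0.09/11 = 8.2 × 10⁻³ kg m⁻⁴
  191–257 m: Δρ/Δz = 0.24/66 = 3.6 × 10⁻³ kg m⁻⁴
The largest gradient is in the 69–82 m interval — the pycnocline.

69–82 m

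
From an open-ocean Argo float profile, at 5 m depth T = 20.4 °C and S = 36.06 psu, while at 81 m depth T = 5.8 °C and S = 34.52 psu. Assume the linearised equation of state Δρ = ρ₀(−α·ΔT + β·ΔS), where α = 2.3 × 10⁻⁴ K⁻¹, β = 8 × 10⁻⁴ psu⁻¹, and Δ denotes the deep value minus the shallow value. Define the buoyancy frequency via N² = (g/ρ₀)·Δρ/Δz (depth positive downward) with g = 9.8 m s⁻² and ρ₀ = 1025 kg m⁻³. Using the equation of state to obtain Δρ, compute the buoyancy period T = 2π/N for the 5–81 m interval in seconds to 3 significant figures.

379 s

ΔT = -14.6 K, ΔS = -1.54 psu (deep − shallow).
Δρ/ρ₀ = −αΔT + βΔS = 3.358 × 10⁻³ − 1.232 × 10⁻³ = 2.126 × 10⁻³, so Δρ ≈ 2.179 kg m⁻³.
N² = (g/ρ₀)·Δρ/Δz = g·(Δρ/ρ₀)/Δz = 9.8 × 2.126 × 10⁻³ / 76 = 2.7414 × 10⁻⁴ s⁻².
N = √(2.7414 × 10⁻⁴) = 0.016557 rad s⁻¹ → T = 2π/N = 379.49 s ≈ 379 s.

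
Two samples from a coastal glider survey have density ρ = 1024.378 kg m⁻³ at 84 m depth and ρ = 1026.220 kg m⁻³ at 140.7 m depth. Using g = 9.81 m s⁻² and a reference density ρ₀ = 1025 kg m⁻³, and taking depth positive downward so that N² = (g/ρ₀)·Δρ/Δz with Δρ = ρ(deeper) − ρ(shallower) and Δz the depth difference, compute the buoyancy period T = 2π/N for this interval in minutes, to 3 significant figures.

Δρ = 1026.220 − 1024.378 = 1.842 kg m⁻³ over Δz = 140.7 − 84 = 56.7 m.
N² = (9.81/1025) × (1.842/56.7) = 3.1092 × 10⁻⁴ s⁻².
N = √(3.1092 × 10⁻⁴) = 0.017633 rad s⁻¹, so T = 2π/N = 356.33 s = 5.9388 min ≈ 5.94 min.

5.94 min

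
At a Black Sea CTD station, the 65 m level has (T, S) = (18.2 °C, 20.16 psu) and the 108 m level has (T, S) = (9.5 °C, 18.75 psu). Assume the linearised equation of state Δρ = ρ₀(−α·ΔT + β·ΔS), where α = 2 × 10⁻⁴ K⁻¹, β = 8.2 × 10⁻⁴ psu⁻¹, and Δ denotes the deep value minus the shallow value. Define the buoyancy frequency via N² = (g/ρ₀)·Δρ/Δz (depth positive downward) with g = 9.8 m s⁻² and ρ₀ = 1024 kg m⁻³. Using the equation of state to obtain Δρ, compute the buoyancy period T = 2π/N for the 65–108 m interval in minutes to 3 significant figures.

ΔT = -8.7 K, ΔS = -1.41 psu (deep − shallow).
Δρ/ρ₀ = −αΔT + βΔS = 1.74 × 10⁻³ − 1.1562 × 10⁻³ = 5.838 × 10⁻⁴, so Δρ ≈ 0.5978 kg m⁻³.
N² = (g/ρ₀)·Δρ/Δz = g·(Δρ/ρ₀)/Δz = 9.8 × 5.838 × 10⁻⁴ / 43 = 1.3305 × 10⁻⁴ s⁻².
N = √(1.3305 × 10⁻⁴) = 0.011535 rad s⁻¹ → T = 2π/N = 544.71 s = 9.0785 min ≈ 9.08 min.

9.08 min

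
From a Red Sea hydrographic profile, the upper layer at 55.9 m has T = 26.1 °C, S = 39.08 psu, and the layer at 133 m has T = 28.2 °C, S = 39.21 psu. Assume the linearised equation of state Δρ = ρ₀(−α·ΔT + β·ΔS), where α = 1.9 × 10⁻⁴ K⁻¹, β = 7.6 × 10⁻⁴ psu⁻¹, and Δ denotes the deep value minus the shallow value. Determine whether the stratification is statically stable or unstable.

unstable

ΔT = 28.2 − 26.1 = +2.1 K and ΔS = 39.21 − 39.08 = +0.13 psu (deep − shallow).
−αΔT = -3.99 × 10⁻⁴; βΔS = 9.88 × 10⁻⁵; sum Δρ/ρ₀ = -3.002 × 10⁻⁴.
Δρ/ρ₀ < 0, so Δρ < 0: deeper water is lighter → statically unstable; the column would overturn.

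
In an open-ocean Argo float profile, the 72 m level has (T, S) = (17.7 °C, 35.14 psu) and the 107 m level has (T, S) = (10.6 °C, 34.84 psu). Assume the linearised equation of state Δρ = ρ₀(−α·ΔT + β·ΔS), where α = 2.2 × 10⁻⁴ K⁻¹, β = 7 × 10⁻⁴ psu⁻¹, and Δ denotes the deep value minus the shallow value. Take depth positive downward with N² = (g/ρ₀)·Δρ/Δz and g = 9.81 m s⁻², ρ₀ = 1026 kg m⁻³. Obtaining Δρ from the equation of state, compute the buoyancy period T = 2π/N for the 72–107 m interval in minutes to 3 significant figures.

ΔT = -7.1 K, ΔS = -0.30 psu (deep − shallow).
Δρ/ρ₀ = −αΔT + βΔS = 1.562 × 10⁻³ − 2.10 × 10⁻⁴ = 1.352 × 10⁻³, so Δρ ≈ 1.387 kg m⁻³.
N² = (g/ρ₀)·Δρ/Δz = g·(Δρ/ρ₀)/Δz = 9.81 × 1.352 × 10⁻³ / 35 = 3.7895 × 10⁻⁴ s⁻².
N = √(3.7895 × 10⁻⁴) = 0.019467 rad s⁻¹ → T = 2π/N = 322.76 s = 5.3793 min ≈ 5.38 min.

5.38 min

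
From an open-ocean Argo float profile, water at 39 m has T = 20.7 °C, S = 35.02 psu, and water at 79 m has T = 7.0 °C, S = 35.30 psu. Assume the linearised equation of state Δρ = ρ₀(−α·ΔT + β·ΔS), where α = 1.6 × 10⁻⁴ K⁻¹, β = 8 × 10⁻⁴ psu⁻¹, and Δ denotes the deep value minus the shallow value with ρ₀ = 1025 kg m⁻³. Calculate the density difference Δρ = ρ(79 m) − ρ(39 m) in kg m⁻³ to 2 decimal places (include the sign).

+2.48 kg m⁻³

ΔT = -13.7 K, ΔS = +0.28 psu (deep − shallow).
Δρ/ρ₀ = −(1.6 × 10⁻⁴)(-13.7) + (8 × 10⁻⁴)(+0.28) = 2.416 × 10⁻³.
Δρ = 1025 × (2.416 × 10⁻³) = +2.48 kg m⁻³.
Positive Δρ: denser below, stable.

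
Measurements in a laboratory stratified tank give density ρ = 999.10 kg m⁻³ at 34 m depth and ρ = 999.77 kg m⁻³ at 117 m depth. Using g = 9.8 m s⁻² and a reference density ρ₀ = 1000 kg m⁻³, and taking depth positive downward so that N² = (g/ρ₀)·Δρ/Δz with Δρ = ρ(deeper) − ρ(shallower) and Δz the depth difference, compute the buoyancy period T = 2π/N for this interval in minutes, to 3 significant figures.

Δρ = 999.77 − 999.10 = 0.67 kg m⁻³ over Δz = 117 − 34 = 83 m.
N² = (9.8/1000) × (0.67/83) = 7.9108 × 10⁻⁵ s⁻².
N = √(7.9108 × 10⁻⁵) = 8.8943 × 10⁻³ rad s⁻¹, so T = 2π/N = 706.43 s = 11.774 min ≈ 11.8 min.

11.8 min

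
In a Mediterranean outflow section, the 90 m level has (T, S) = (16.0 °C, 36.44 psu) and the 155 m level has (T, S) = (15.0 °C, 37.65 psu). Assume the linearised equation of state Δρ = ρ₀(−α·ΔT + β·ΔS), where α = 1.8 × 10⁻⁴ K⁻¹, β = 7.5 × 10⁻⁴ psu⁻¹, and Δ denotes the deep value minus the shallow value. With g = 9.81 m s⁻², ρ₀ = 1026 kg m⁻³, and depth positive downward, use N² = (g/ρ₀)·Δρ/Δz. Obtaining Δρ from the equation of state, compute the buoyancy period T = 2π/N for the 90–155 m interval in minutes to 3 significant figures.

8.17 min

ΔT = -1.0 K, ΔS = +1.21 psu (deep − shallow).
Δρ/ρ₀ = −αΔT + βΔS = 1.80 × 10⁻⁴ + 9.075 × 10⁻⁴ = 1.0875 × 10⁻³, so Δρ ≈ 1.116 kg m⁻³.
N² = (g/ρ₀)·Δρ/Δz = g·(Δρ/ρ₀)/Δz = 9.81 × 1.0875 × 10⁻³ / 65 = 1.6413 × 10⁻⁴ s⁻².
N = √(1.6413 × 10⁻⁴) = 0.012811 rad s⁻¹ → T = 2π/N = 490.45 s = 8.1742 min ≈ 8.17 min.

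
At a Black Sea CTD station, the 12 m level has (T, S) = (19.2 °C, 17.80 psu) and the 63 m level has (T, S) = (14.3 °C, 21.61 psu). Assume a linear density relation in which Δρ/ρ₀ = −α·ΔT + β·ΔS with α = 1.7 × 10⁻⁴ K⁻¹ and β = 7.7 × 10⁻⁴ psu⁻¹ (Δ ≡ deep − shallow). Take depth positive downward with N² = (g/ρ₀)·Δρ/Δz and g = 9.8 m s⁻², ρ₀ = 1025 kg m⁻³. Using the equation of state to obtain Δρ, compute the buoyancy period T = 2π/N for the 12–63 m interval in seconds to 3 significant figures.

ΔT = -4.9 K, ΔS = +3.81 psu (deep − shallow).
Δρ/ρ₀ = −αΔT + βΔS = 8.33 × 10⁻⁴ + 2.9337 × 10⁻³ = 3.7667 × 10⁻³, so Δρ ≈ 3.861 kg m⁻³.
N² = (g/ρ₀)·Δρ/Δz = g·(Δρ/ρ₀)/Δz = 9.8 × 3.7667 × 10⁻³ / 51 = 7.2380 × 10⁻⁴ s⁻².
N = √(7.2380 × 10⁻⁴) = 0.026904 rad s⁻¹ → T = 2π/N = 233.54 s ≈ 234 s.

234 s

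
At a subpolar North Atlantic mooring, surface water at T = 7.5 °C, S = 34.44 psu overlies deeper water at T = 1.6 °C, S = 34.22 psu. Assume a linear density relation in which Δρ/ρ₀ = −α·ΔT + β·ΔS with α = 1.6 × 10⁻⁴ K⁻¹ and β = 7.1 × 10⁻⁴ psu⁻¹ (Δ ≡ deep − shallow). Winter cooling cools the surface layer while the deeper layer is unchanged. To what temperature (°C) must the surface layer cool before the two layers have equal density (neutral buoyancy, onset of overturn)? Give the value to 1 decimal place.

2.6 °C

Neutral buoyancy requires Δρ = 0, i.e. −α(T_deep − T_surf′) + β(S_deep − S_surf) = 0.
T_surf′ = T_deep − (β/α)·ΔS = 1.6 − (7.1 × 10⁻⁴/1.6 × 10⁻⁴)·(-0.22) = 2.576 °C.
Cooling required: 7.5 − (2.576) = 4.924 °C.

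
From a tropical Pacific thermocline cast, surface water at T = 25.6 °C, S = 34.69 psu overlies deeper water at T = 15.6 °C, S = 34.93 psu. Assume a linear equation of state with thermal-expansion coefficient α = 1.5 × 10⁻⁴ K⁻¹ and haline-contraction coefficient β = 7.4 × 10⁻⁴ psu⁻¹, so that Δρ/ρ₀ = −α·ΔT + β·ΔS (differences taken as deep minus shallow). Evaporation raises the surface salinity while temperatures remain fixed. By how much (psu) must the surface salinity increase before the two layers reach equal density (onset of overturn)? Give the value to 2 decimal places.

2.27 psu

Neutral buoyancy requires −α(T_deep − T_surf) + β(S_deep − S_surf′) = 0.
S_surf′ = S_deep − (α/β)·ΔT = 34.93 − (1.5 × 10⁻⁴/7.4 × 10⁻⁴)·(-10.0) = 36.9570 psu.
Increase required: 36.9570 − 34.69 = 2.2670 psu.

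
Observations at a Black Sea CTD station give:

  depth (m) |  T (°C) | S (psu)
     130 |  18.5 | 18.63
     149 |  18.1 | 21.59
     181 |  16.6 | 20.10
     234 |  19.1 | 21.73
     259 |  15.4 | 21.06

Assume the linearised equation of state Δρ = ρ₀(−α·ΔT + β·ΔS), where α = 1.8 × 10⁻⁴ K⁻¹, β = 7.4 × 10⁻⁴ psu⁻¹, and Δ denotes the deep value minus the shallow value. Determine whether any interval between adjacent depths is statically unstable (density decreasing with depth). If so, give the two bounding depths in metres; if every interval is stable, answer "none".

149–181 m

Evaluate Δρ/ρ₀ = −αΔT + βΔS across each adjacent pair:
  130–149 m: −αΔT+βΔS = −(1.8 × 10⁻⁴)(-0.4)+(7.4 × 10⁻⁴)(+2.96) = 2.3 × 10⁻³ → stable
  149–181 m: −αΔT+βΔS = −(1.8 × 10⁻⁴)(-1.5)+(7.4 × 10⁻⁴)(-1.49) = -8.3 × 10⁻⁴ → UNSTABLE
  181–234 m: −αΔT+βΔS = −(1.8 × 10⁻⁴)(+2.5)+(7.4 × 10⁻⁴)(+1.63) = 7.6 × 10⁻⁴ → stable
  234–259 m: −αΔT+βΔS = −(1.8 × 10⁻⁴)(-3.7)+(7.4 × 10⁻⁴)(-0.67) = 1.7 × 10⁻⁴ → stable
The 149–181 m interval has Δρ < 0: lighter water underlies denser water.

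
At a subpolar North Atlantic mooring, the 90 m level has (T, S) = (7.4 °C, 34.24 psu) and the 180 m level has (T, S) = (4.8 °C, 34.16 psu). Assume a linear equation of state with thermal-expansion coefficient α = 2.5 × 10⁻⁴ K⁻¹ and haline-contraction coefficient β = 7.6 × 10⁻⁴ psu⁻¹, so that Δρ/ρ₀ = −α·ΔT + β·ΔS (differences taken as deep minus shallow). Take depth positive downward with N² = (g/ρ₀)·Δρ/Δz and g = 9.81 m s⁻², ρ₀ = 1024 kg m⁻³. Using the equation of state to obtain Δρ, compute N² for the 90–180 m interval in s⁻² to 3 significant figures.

6.42 × 10⁻⁵ s⁻²

ΔT = -2.6 K, ΔS = -0.08 psu (deep − shallow).
Δρ/ρ₀ = −αΔT + βΔS = 6.50 × 10⁻⁴ − 6.08 × 10⁻⁵ = 5.892 × 10⁻⁴, so Δρ ≈ 0.6033 kg m⁻³.
N² = (g/ρ₀)·Δρ/Δz = g·(Δρ/ρ₀)/Δz = 9.81 × 5.892 × 10⁻⁴ / 90 = 6.4223 × 10⁻⁵ s⁻² ≈ 6.42 × 10⁻⁵ s⁻².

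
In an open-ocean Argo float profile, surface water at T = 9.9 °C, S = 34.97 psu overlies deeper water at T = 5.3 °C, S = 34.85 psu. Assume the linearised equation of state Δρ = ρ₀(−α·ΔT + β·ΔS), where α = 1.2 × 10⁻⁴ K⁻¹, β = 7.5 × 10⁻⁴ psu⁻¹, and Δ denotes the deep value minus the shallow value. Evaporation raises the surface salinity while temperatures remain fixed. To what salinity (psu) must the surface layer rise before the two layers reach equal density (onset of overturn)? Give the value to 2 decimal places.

35.59 psu

Neutral buoyancy requires −α(T_deep − T_surf) + β(S_deep − S_surf′) = 0.
S_surf′ = S_deep − (α/β)·ΔT = 34.85 − (1.2 × 10⁻⁴/7.5 × 10⁻⁴)·(-4.6) = 35.5860 psu.
Increase required: 35.5860 − 34.97 = 0.6160 psu.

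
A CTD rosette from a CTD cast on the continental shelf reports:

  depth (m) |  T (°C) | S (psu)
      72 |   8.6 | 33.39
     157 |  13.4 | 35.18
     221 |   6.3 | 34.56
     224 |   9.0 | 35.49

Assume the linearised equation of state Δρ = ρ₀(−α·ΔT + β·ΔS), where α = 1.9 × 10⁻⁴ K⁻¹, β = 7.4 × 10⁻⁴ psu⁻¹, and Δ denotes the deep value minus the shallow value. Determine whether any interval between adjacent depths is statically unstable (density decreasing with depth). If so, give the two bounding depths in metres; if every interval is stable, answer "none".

none

Evaluate Δρ/ρ₀ = −αΔT + βΔS across each adjacent pair:
  72–157 m: −αΔT+βΔS = −(1.9 × 10⁻⁴)(+4.8)+(7.4 × 10⁻⁴)(+1.79) = 4.1 × 10⁻⁴ → stable
  157–221 m: −αΔT+βΔS = −(1.9 × 10⁻⁴)(-7.1)+(7.4 × 10⁻⁴)(-0.62) = 8.9 × 10⁻⁴ → stable
  221–224 m: −αΔT+βΔS = −(1.9 × 10⁻⁴)(+2.7)+(7.4 × 10⁻⁴)(+0.93) = 1.8 × 10⁻⁴ → stable
Every interval has Δρ > 0: the column is stably stratified throughout.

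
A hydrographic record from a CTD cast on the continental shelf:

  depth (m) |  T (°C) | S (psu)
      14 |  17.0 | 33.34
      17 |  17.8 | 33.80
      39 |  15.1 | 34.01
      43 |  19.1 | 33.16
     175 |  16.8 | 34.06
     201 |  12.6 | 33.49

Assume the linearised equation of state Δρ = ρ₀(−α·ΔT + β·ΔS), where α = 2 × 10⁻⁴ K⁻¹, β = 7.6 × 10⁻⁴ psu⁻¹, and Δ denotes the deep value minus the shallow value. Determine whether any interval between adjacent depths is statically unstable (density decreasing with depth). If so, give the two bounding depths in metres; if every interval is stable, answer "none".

39–43 m

Evaluate Δρ/ρ₀ = −αΔT + βΔS across each adjacent pair:
  14–17 m: −αΔT+βΔS = −(2 × 10⁻⁴)(+0.8)+(7.6 × 10⁻⁴)(+0.46) = 1.9 × 10⁻⁴ → stable
  17–39 m: −αΔT+βΔS = −(2 × 10⁻⁴)(-2.7)+(7.6 × 10⁻⁴)(+0.21) = 7.0 × 10⁻⁴ → stable
  39–43 m: −αΔT+βΔS = −(2 × 10⁻⁴)(+4.0)+(7.6 × 10⁻⁴)(-0.85) = -1.4 × 10⁻³ → UNSTABLE
  43–175 m: −αΔT+βΔS = −(2 × 10⁻⁴)(-2.3)+(7.6 × 10⁻⁴)(+0.90) = 1.1 × 10⁻³ → stable
  175–201 m: −αΔT+βΔS = −(2 × 10⁻⁴)(-4.2)+(7.6 × 10⁻⁴)(-0.57) = 4.1 × 10⁻⁴ → stable
The 39–43 m interval has Δρ < 0: lighter water underlies denser water.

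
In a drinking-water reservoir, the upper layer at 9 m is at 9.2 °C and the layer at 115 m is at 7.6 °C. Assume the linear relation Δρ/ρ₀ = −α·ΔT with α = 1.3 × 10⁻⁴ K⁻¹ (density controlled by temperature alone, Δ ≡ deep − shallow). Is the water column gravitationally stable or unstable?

ΔT = 7.6 − 9.2 = -1.6 K, so Δρ/ρ₀ = −αΔT = 2.08 × 10⁻⁴.
Δρ/ρ₀ > 0, so Δρ > 0: deeper water is denser → statically stable.

stable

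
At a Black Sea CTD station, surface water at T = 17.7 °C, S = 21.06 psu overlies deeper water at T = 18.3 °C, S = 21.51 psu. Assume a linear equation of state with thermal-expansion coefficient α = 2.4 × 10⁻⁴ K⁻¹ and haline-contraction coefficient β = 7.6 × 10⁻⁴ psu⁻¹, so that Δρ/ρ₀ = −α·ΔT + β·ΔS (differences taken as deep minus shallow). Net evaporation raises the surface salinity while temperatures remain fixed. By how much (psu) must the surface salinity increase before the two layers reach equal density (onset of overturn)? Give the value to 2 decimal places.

0.26 psu

Neutral buoyancy requires −α(T_deep − T_surf) + β(S_deep − S_surf′) = 0.
S_surf′ = S_deep − (α/β)·ΔT = 21.51 − (2.4 × 10⁻⁴/7.6 × 10⁻⁴)·(+0.6) = 21.3205 psu.
Increase required: 21.3205 − 21.06 = 0.2605 psu.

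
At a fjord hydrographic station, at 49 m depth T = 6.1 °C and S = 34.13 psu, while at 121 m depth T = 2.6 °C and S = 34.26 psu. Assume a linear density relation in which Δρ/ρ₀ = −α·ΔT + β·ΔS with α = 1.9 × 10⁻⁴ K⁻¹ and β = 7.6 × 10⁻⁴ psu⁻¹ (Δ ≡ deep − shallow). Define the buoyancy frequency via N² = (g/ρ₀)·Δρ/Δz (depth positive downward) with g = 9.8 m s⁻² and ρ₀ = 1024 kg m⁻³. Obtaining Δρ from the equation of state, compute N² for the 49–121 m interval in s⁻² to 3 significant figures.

ΔT = -3.5 K, ΔS = +0.13 psu (deep − shallow).
Δρ/ρ₀ = −αΔT + βΔS = 6.65 × 10⁻⁴ + 9.88 × 10⁻⁵ = 7.638 × 10⁻⁴, so Δρ ≈ 0.7821 kg m⁻³.
N² = (g/ρ₀)·Δρ/Δz = g·(Δρ/ρ₀)/Δz = 9.8 × 7.638 × 10⁻⁴ / 72 = 1.0396 × 10⁻⁴ s⁻² ≈ 1.04 × 10⁻⁴ s⁻².

1.04 × 10⁻⁴ s⁻²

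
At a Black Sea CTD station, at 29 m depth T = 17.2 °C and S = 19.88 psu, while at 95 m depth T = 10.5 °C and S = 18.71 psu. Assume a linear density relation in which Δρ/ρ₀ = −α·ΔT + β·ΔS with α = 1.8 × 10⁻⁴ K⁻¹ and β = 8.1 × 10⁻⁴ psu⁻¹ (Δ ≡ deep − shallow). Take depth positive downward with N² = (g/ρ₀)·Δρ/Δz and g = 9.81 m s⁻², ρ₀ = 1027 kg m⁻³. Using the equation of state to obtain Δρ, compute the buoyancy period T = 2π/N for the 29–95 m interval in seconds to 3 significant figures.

ΔT = -6.7 K, ΔS = -1.17 psu (deep − shallow).
Δρ/ρ₀ = −αΔT + βΔS = 1.206 × 10⁻³ − 9.477 × 10⁻⁴ = 2.583 × 10⁻⁴, so Δρ ≈ 0.2653 kg m⁻³.
N² = (g/ρ₀)·Δρ/Δz = g·(Δρ/ρ₀)/Δz = 9.81 × 2.583 × 10⁻⁴ / 66 = 3.8393 × 10⁻⁵ s⁻².
N = √(3.8393 × 10⁻⁵) = 6.1962 × 10⁻³ rad s⁻¹ → T = 2π/N = 1.0140 × 10³ s ≈ 1.01 × 10³ s.

1.01 × 10³ s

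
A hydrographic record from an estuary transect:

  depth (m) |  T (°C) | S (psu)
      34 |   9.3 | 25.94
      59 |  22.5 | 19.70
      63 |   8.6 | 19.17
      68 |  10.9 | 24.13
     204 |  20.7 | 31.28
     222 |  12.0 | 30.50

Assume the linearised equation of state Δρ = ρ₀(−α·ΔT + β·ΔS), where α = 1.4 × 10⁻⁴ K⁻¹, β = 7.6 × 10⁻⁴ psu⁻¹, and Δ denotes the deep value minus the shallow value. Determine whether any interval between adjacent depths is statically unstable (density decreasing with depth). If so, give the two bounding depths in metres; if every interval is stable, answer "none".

Evaluate Δρ/ρ₀ = −αΔT + βΔS across each adjacent pair:
  34–59 m: −αΔT+βΔS = −(1.4 × 10⁻⁴)(+13.2)+(7.6 × 10⁻⁴)(-6.24) = -6.6 × 10⁻³ → UNSTABLE
  59–63 m: −αΔT+βΔS = −(1.4 × 10⁻⁴)(-13.9)+(7.6 × 10⁻⁴)(-0.53) = 1.5 × 10⁻³ → stable
  63–68 m: −αΔT+βΔS = −(1.4 × 10⁻⁴)(+2.3)+(7.6 × 10⁻⁴)(+4.96) = 3.4 × 10⁻³ → stable
  68–204 m: −αΔT+βΔS = −(1.4 × 10⁻⁴)(+9.8)+(7.6 × 10⁻⁴)(+7.15) = 4.1 × 10⁻³ → stable
  204–222 m: −αΔT+βΔS = −(1.4 × 10⁻⁴)(-8.7)+(7.6 × 10⁻⁴)(-0.78) = 6.3 × 10⁻⁴ → stable
The 34–59 m interval has Δρ < 0: lighter water underlies denser water.

34–59 m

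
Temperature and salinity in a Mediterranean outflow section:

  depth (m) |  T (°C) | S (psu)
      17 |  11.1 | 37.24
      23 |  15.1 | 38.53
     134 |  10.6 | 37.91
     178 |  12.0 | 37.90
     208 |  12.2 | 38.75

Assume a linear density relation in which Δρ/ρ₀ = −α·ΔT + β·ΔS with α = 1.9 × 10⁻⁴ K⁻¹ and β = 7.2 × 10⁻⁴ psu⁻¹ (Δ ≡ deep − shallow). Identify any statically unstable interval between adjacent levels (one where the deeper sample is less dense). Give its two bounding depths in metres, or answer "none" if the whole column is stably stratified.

134–178 m

Evaluate Δρ/ρ₀ = −αΔT + βΔS across each adjacent pair:
  17–23 m: −αΔT+βΔS = −(1.9 × 10⁻⁴)(+4.0)+(7.2 × 10⁻⁴)(+1.29) = 1.7 × 10⁻⁴ → stable
  23–134 m: −αΔT+βΔS = −(1.9 × 10⁻⁴)(-4.5)+(7.2 × 10⁻⁴)(-0.62) = 4.1 × 10⁻⁴ → stable
  134–178 m: −αΔT+βΔS = −(1.9 × 10⁻⁴)(+1.4)+(7.2 × 10⁻⁴)(-0.01) = -2.7 × 10⁻⁴ → UNSTABLE
  178–208 m: −αΔT+βΔS = −(1.9 × 10⁻⁴)(+0.2)+(7.2 × 10⁻⁴)(+0.85) = 5.7 × 10⁻⁴ → stable
The 134–178 m interval has Δρ < 0: lighter water underlies denser water.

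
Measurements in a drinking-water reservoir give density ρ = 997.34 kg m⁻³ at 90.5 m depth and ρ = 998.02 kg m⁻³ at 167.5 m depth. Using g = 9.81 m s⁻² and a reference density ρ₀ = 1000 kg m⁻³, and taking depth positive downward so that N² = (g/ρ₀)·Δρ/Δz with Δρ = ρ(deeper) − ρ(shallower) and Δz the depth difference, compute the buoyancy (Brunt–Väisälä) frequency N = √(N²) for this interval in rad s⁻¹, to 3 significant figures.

9.31 × 10⁻³ rad s⁻¹

Δρ = 998.02 − 997.34 = 0.68 kg m⁻³ over Δz = 167.5 − 90.5 = 77 m.
N² = (9.81/1000) × (0.68/77) = 8.6634 × 10⁻⁵ s⁻².
N = √(8.6634 × 10⁻⁵) = 9.3077 × 10⁻³ rad s⁻¹ ≈ 9.31 × 10⁻³ rad s⁻¹.
A positive N² confirms static stability across the interval.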